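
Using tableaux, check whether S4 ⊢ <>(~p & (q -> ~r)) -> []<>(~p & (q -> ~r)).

Tableau for the negation ~(<>(~p & (q -> ~r)) -> []<>(~p & (q -> ~r))):
1. ~(<>(~p & (q -> ~r)) -> []<>(~p & (q -> ~r))), 0
2. <>(~p & (q -> ~r)), 0   [~->-rule on 1]
3. ~[]<>(~p & (q -> ~r)), 0   [~->-rule on 1]
4. ~p & (q -> ~r), 1   [<>-rule on 2: fresh world 1, 0R1]
5. ~p, 1   [&-rule on 4]
6. q -> ~r, 1   [&-rule on 4]
7. ~r, 1   [->-rule on 6 (branches; this branch)]
8. ~<>(~p & (q -> ~r)), 2   [~[]-rule on 3: fresh world 2, 0R2]
9. ~(~p & (q -> ~r)), 2   [~<>-rule on 8 via 2R2]
10. ~(q -> ~r), 2   [~&-rule on 9 (branches; this branch)]
11. q, 2   [~->-rule on 10]
12. r, 2   [~->-rule on 10]
Accessibility: 0R0, 0R1, 0R2, 1R1, 2R2
The negation has an open branch (countermodel exists).

Invalid (countermodel exists)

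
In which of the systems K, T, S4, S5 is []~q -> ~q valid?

T-tableau for the negation ~([]~q -> ~q):
1. ~([]~q -> ~q), 0
2. []~q, 0   [~->-rule on 1]
3. q, 0   [~->-rule on 1]
4. ~q, 0   [[]-rule on 2 via 0R0]
Accessibility: 0R0
Branch closes: q and ~q both at 0.
Every branch closes (one shown): valid in T, hence also in S4, S5 (every theorem of T is a theorem of S4 and S5).
K-tableau for the negation ~([]~q -> ~q):
1. ~([]~q -> ~q), 0
2. []~q, 0   [~->-rule on 1]
3. q, 0   [~->-rule on 1]
Complete open branch: countermodel on a K-frame, so not valid in K.

T, S4, S5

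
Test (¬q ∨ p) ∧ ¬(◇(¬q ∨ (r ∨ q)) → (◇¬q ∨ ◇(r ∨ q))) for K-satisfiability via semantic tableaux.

No, unsatisfiable

1. (¬q ∨ p) ∧ ¬(◇(¬q ∨ (r ∨ q)) → (◇¬q ∨ ◇(r ∨ q))), 0
2. ¬q ∨ p, 0   [∧-rule on 1]
3. ¬(◇(¬q ∨ (r ∨ q)) → (◇¬q ∨ ◇(r ∨ q))), 0   [∧-rule on 1]
4. ◇(¬q ∨ (r ∨ q)), 0   [¬→-rule on 3]
5. ¬(◇¬q ∨ ◇(r ∨ q)), 0   [¬→-rule on 3]
6. ¬◇¬q, 0   [¬∨-rule on 5]
7. ¬◇(r ∨ q), 0   [¬∨-rule on 5]
8. p, 0   [∨-rule on 2 (branches; this branch)]
9. ¬q ∨ (r ∨ q), 1   [◇-rule on 4: fresh world 1, 0R1]
10. q, 1   [¬◇-rule on 6 via 0R1]
11. ¬(r ∨ q), 1   [¬◇-rule on 7 via 0R1]
12. ¬r, 1   [¬∨-rule on 11]
13. ¬q, 1   [¬∨-rule on 11]
Accessibility: 0R1
Branch closes: q and ¬q both at 1.
(One branch shown.) All branches close.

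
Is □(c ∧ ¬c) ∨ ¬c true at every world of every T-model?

Not valid

Tableau for the negation ¬(□(c ∧ ¬c) ∨ ¬c):
1. ¬(□(c ∧ ¬c) ∨ ¬c), w0
2. ¬□(c ∧ ¬c), w0
3. c, w0
4. ¬(c ∧ ¬c), w1
5. c, w1
Accessibility: w0Rw0, w0Rw1, w1Rw1
The negation has an open branch (countermodel exists).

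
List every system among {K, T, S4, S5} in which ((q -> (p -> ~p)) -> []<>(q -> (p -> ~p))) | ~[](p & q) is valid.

K-tableau for the negation ~(((q -> (p -> ~p)) -> []<>(q -> (p -> ~p))) | ~[](p & q)):
1. ~(((q -> (p -> ~p)) -> []<>(q -> (p -> ~p))) | ~[](p & q)), u
2. ~((q -> (p -> ~p)) -> []<>(q -> (p -> ~p))), u
3. [](p & q), u
4. q -> (p -> ~p), u
5. ~[]<>(q -> (p -> ~p)), u
6. p -> ~p, u
7. ~p, u
8. ~<>(q -> (p -> ~p)), v
9. p & q, v
10. p, v
11. q, v
Accessibility: uRv
Complete open branch: countermodel on a K-frame, so not valid in K.
T-tableau for the negation ~(((q -> (p -> ~p)) -> []<>(q -> (p -> ~p))) | ~[](p & q)):
1. ~(((q -> (p -> ~p)) -> []<>(q -> (p -> ~p))) | ~[](p & q)), u
2. ~((q -> (p -> ~p)) -> []<>(q -> (p -> ~p))), u
3. [](p & q), u
4. q -> (p -> ~p), u
5. ~[]<>(q -> (p -> ~p)), u
6. p & q, u
7. p, u
8. q, u
9. p -> ~p, u
10. ~p, u
Accessibility: uRu
Branch closes: p and ~p both at u.
Every branch closes (one shown): valid in T, hence also in S4, S5 (every theorem of T is a theorem of S4 and S5).

T, S4, S5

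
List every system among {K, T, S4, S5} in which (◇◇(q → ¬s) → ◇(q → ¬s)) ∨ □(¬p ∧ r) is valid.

T-tableau for the negation ¬((◇◇(q → ¬s) → ◇(q → ¬s)) ∨ □(¬p ∧ r)):
1. ¬((◇◇(q → ¬s) → ◇(q → ¬s)) ∨ □(¬p ∧ r)), w0
2. ¬(◇◇(q → ¬s) → ◇(q → ¬s)), w0   [¬∨-rule on 1]
3. ¬□(¬p ∧ r), w0   [¬∨-rule on 1]
4. ◇◇(q → ¬s), w0   [¬→-rule on 2]
5. ¬◇(q → ¬s), w0   [¬→-rule on 2]
6. ¬(q → ¬s), w0   [¬◇-rule on 5 via w0Rw0]
7. q, w0   [¬→-rule on 6]
8. s, w0   [¬→-rule on 6]
9. ¬(¬p ∧ r), w1   [¬□-rule on 3: fresh world w1, w0Rw1]
10. ¬(q → ¬s), w1   [¬◇-rule on 5 via w0Rw1]
11. q, w1   [¬→-rule on 10]
12. s, w1   [¬→-rule on 10]
13. ¬r, w1   [¬∧-rule on 9 (branches; this branch)]
14. ◇(q → ¬s), w2   [◇-rule on 4: fresh world w2, w0Rw2]
15. ¬(q → ¬s), w2   [¬◇-rule on 5 via w0Rw2]
16. q, w2   [¬→-rule on 15]
17. s, w2   [¬→-rule on 15]
18. q → ¬s, w3   [◇-rule on 14: fresh world w3, w2Rw3]
19. ¬s, w3   [→-rule on 18 (branches; this branch)]
Accessibility: w0Rw0, w0Rw1, w0Rw2, w1Rw1, w2Rw2, w2Rw3, w3Rw3
Complete open branch: countermodel on a T-frame, so not valid in T, nor in K (the same frame is also a K-frame).
S4-tableau for the negation ¬((◇◇(q → ¬s) → ◇(q → ¬s)) ∨ □(¬p ∧ r)):
1. ¬((◇◇(q → ¬s) → ◇(q → ¬s)) ∨ □(¬p ∧ r)), w0
2. ¬(◇◇(q → ¬s) → ◇(q → ¬s)), w0   [¬∨-rule on 1]
3. ¬□(¬p ∧ r), w0   [¬∨-rule on 1]
4. ◇◇(q → ¬s), w0   [¬→-rule on 2]
5. ¬◇(q → ¬s), w0   [¬→-rule on 2]
6. ¬(q → ¬s), w0   [¬◇-rule on 5 via w0Rw0]
7. q, w0   [¬→-rule on 6]
8. s, w0   [¬→-rule on 6]
9. ¬(¬p ∧ r), w1   [¬□-rule on 3: fresh world w1, w0Rw1]
10. ¬(q → ¬s), w1   [¬◇-rule on 5 via w0Rw1]
11. q, w1   [¬→-rule on 10]
12. s, w1   [¬→-rule on 10]
13. ¬r, w1   [¬∧-rule on 9 (branches; this branch)]
14. ◇(q → ¬s), w2   [◇-rule on 4: fresh world w2, w0Rw2]
15. ¬(q → ¬s), w2   [¬◇-rule on 5 via w0Rw2]
16. q, w2   [¬→-rule on 15]
17. s, w2   [¬→-rule on 15]
18. q → ¬s, w3   [◇-rule on 14: fresh world w3, w2Rw3]
19. ¬(q → ¬s), w3   [¬◇-rule on 5 via w0Rw3]
20. q, w3   [¬→-rule on 19]
21. s, w3   [¬→-rule on 19]
22. ¬s, w3   [→-rule on 18 (branches; this branch)]
Accessibility: w0Rw0, w0Rw1, w0Rw2, w0Rw3, w1Rw1, w2Rw2, w2Rw3, w3Rw3
Branch closes: s and ¬s both at w3.
Every branch closes (one shown): valid in S4, hence also in S5 (every theorem of S4 is a theorem of S5).

S4, S5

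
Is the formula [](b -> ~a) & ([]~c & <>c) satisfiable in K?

1. [](b -> ~a) & ([]~c & <>c), u
2. [](b -> ~a), u   [&-rule on 1]
3. []~c & <>c, u   [&-rule on 1]
4. []~c, u   [&-rule on 3]
5. <>c, u   [&-rule on 3]
6. c, v   [<>-rule on 5: fresh world v, uRv]
7. b -> ~a, v   [[]-rule on 2 via uRv]
8. ~c, v   [[]-rule on 4 via uRv]
Accessibility: uRv
Branch closes: c and ~c both at v.
All branches of the tableau close; one closing branch shown above.

Unsatisfiable (every branch closes)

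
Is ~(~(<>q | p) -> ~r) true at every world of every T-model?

Tableau for the negation ~(<>q | p) -> ~r:
1. ~(<>q | p) -> ~r, u
2. ~r, u
Accessibility: uRu
The negation has an open branch (countermodel exists).

Invalid (countermodel exists)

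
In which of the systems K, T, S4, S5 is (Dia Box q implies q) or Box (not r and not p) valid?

S5

S4-tableau for the negation not ((Dia Box q implies q) or Box (not r and not p)):
1. not ((Dia Box q implies q) or Box (not r and not p)), u
2. not (Dia Box q implies q), u
3. not Box (not r and not p), u
4. Dia Box q, u
5. not q, u
6. not (not r and not p), v
7. p, v
8. Box q, w
9. q, w
Accessibility: uRu, uRv, uRw, vRv, wRw
Complete open branch: countermodel on an S4-frame, so not valid in S4, nor in K, T (the same frame is also a K-frame and a T-frame).
S5-tableau for the negation not ((Dia Box q implies q) or Box (not r and not p)):
1. not ((Dia Box q implies q) or Box (not r and not p)), u
2. not (Dia Box q implies q), u
3. not Box (not r and not p), u
4. Dia Box q, u
5. not q, u
6. not (not r and not p), v
7. p, v
8. Box q, w
9. q, u
Accessibility: uRu, uRv, uRw, vRu, vRv, vRw, wRu, wRv, wRw
Branch closes: q and not q both at u.
Every branch closes (one shown): valid in S5.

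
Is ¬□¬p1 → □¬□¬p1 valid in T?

Invalid (countermodel exists)

Tableau for the negation ¬(¬□¬p1 → □¬□¬p1):
1. ¬(¬□¬p1 → □¬□¬p1), u
2. ¬□¬p1, u
3. ¬□¬□¬p1, u
4. p1, v
5. □¬p1, w
6. ¬p1, w
Accessibility: uRu, uRv, uRw, vRv, wRw
The negation has an open branch (countermodel exists).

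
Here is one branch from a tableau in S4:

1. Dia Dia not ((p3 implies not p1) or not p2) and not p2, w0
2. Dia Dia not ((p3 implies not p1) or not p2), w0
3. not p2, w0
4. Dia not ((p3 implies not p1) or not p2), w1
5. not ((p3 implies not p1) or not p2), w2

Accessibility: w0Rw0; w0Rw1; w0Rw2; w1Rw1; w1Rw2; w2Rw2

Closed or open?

Open

No atom appears with both signs at the same world.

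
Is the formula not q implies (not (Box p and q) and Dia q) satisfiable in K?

Satisfiable (open branch found)

1. not q implies (not (Box p and q) and Dia q), 0
2. not (Box p and q) and Dia q, 0   [implies-rule on 1 (branches; this branch)]
3. not (Box p and q), 0   [and-rule on 2]
4. Dia q, 0   [and-rule on 2]
5. not q, 0   [neg-and-rule on 3 (branches; this branch)]
6. q, 1   [Dia-rule on 4: fresh world 1, 0R1]
Accessibility: 0R1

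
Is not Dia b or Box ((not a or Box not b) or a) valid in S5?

Tableau for the negation not (not Dia b or Box ((not a or Box not b) or a)):
1. not (not Dia b or Box ((not a or Box not b) or a)), 0
2. Dia b, 0   [neg-or-rule on 1]
3. not Box ((not a or Box not b) or a), 0   [neg-or-rule on 1]
4. b, 1   [Dia-rule on 2: fresh world 1, 0R1]
5. not ((not a or Box not b) or a), 2   [neg-Box-rule on 3: fresh world 2, 0R2]
6. not (not a or Box not b), 2   [neg-or-rule on 5]
7. not a, 2   [neg-or-rule on 5]
8. a, 2   [neg-or-rule on 6]
9. not Box not b, 2   [neg-or-rule on 6]
Accessibility: 0R0, 0R1, 0R2, 1R0, 1R1, 1R2, 2R0, 2R1, 2R2
Branch closes: a and not a both at 2.
Every branch of the negation's tableau closes; the branch above is one of them.

Yes, valid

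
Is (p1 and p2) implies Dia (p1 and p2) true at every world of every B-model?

Tableau for the negation not ((p1 and p2) implies Dia (p1 and p2)):
1. not ((p1 and p2) implies Dia (p1 and p2)), u
2. p1 and p2, u
3. not Dia (p1 and p2), u
4. p1, u
5. p2, u
6. not (p1 and p2), u
7. not p2, u
Accessibility: uRu
Branch closes: p2 and not p2 both at u.
All branches of the negation close; one closing branch shown above.

Valid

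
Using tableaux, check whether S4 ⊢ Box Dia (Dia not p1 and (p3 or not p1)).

Tableau for the negation not Box Dia (Dia not p1 and (p3 or not p1)):
1. not Box Dia (Dia not p1 and (p3 or not p1)), 0
2. not Dia (Dia not p1 and (p3 or not p1)), 1   [neg-Box-rule on 1: fresh world 1, 0R1]
3. not (Dia not p1 and (p3 or not p1)), 1   [neg-Dia-rule on 2 via 1R1]
4. not (p3 or not p1), 1   [neg-and-rule on 3 (branches; this branch)]
5. not p3, 1   [neg-or-rule on 4]
6. p1, 1   [neg-or-rule on 4]
Accessibility: 0R0, 0R1, 1R1
The negation has an open branch (countermodel exists).

Invalid (countermodel exists)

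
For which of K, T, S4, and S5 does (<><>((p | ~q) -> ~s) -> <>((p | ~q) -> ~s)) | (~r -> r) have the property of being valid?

S4, S5

T-tableau for the negation ~((<><>((p | ~q) -> ~s) -> <>((p | ~q) -> ~s)) | (~r -> r)):
1. ~((<><>((p | ~q) -> ~s) -> <>((p | ~q) -> ~s)) | (~r -> r)), u
2. ~(<><>((p | ~q) -> ~s) -> <>((p | ~q) -> ~s)), u   [~|-rule on 1]
3. ~(~r -> r), u   [~|-rule on 1]
4. <><>((p | ~q) -> ~s), u   [~->-rule on 2]
5. ~<>((p | ~q) -> ~s), u   [~->-rule on 2]
6. ~r, u   [~->-rule on 3]
7. ~((p | ~q) -> ~s), u   [~<>-rule on 5 via uRu]
8. p | ~q, u   [~->-rule on 7]
9. s, u   [~->-rule on 7]
10. ~q, u   [|-rule on 8 (branches; this branch)]
11. <>((p | ~q) -> ~s), v   [<>-rule on 4: fresh world v, uRv]
12. ~((p | ~q) -> ~s), v   [~<>-rule on 5 via uRv]
13. p | ~q, v   [~->-rule on 12]
14. s, v   [~->-rule on 12]
15. ~q, v   [|-rule on 13 (branches; this branch)]
16. (p | ~q) -> ~s, w   [<>-rule on 11: fresh world w, vRw]
17. ~s, w   [->-rule on 16 (branches; this branch)]
Accessibility: uRu, uRv, vRv, vRw, wRw
Complete open branch: countermodel on a T-frame, so not valid in T, nor in K (the same frame is also a K-frame).
S4-tableau for the negation ~((<><>((p | ~q) -> ~s) -> <>((p | ~q) -> ~s)) | (~r -> r)):
1. ~((<><>((p | ~q) -> ~s) -> <>((p | ~q) -> ~s)) | (~r -> r)), u
2. ~(<><>((p | ~q) -> ~s) -> <>((p | ~q) -> ~s)), u   [~|-rule on 1]
3. ~(~r -> r), u   [~|-rule on 1]
4. <><>((p | ~q) -> ~s), u   [~->-rule on 2]
5. ~<>((p | ~q) -> ~s), u   [~->-rule on 2]
6. ~r, u   [~->-rule on 3]
7. ~((p | ~q) -> ~s), u   [~<>-rule on 5 via uRu]
8. p | ~q, u   [~->-rule on 7]
9. s, u   [~->-rule on 7]
10. ~q, u   [|-rule on 8 (branches; this branch)]
11. <>((p | ~q) -> ~s), v   [<>-rule on 4: fresh world v, uRv]
12. ~((p | ~q) -> ~s), v   [~<>-rule on 5 via uRv]
13. p | ~q, v   [~->-rule on 12]
14. s, v   [~->-rule on 12]
15. ~q, v   [|-rule on 13 (branches; this branch)]
16. (p | ~q) -> ~s, w   [<>-rule on 11: fresh world w, vRw]
17. ~((p | ~q) -> ~s), w   [~<>-rule on 5 via uRw]
18. p | ~q, w   [~->-rule on 17]
19. s, w   [~->-rule on 17]
20. ~(p | ~q), w   [->-rule on 16 (branches; this branch)]
21. ~p, w   [~|-rule on 20]
22. q, w   [~|-rule on 20]
23. ~q, w   [|-rule on 18 (branches; this branch)]
Accessibility: uRu, uRv, uRw, vRv, vRw, wRw
Branch closes: q and ~q both at w.
Every branch closes (one shown): valid in S4, hence also in S5 (every theorem of S4 is a theorem of S5).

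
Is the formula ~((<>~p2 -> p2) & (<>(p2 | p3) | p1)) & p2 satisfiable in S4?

1. ~((<>~p2 -> p2) & (<>(p2 | p3) | p1)) & p2, w0
2. ~((<>~p2 -> p2) & (<>(p2 | p3) | p1)), w0
3. p2, w0
4. ~(<>(p2 | p3) | p1), w0
5. ~<>(p2 | p3), w0
6. ~p1, w0
7. ~(p2 | p3), w0
8. ~p2, w0
9. ~p3, w0
Accessibility: w0Rw0
Branch closes: p2 and ~p2 both at w0.
(One branch shown.) All branches close.

No, unsatisfiable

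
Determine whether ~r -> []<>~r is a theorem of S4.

Invalid (countermodel exists)

Tableau for the negation ~(~r -> []<>~r):
1. ~(~r -> []<>~r), u
2. ~r, u
3. ~[]<>~r, u
4. ~<>~r, v
5. r, v
Accessibility: uRu, uRv, vRv
The negation has an open branch (countermodel exists).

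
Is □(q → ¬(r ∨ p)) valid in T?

No, not valid

Tableau for the negation ¬□(q → ¬(r ∨ p)):
1. ¬□(q → ¬(r ∨ p)), u
2. ¬(q → ¬(r ∨ p)), v
3. q, v
4. r ∨ p, v
5. p, v
Accessibility: uRu, uRv, vRv
The negation has an open branch (countermodel exists).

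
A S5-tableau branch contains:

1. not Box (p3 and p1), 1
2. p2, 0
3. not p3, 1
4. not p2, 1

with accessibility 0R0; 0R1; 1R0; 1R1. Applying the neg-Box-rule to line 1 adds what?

a fresh world 2 with 1R2, and not (p3 and p1) at 2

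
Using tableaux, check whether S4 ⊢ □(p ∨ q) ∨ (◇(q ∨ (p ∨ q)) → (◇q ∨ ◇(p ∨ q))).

Tableau for the negation ¬(□(p ∨ q) ∨ (◇(q ∨ (p ∨ q)) → (◇q ∨ ◇(p ∨ q)))):
1. ¬(□(p ∨ q) ∨ (◇(q ∨ (p ∨ q)) → (◇q ∨ ◇(p ∨ q)))), w0
2. ¬□(p ∨ q), w0
3. ¬(◇(q ∨ (p ∨ q)) → (◇q ∨ ◇(p ∨ q))), w0
4. ◇(q ∨ (p ∨ q)), w0
5. ¬(◇q ∨ ◇(p ∨ q)), w0
6. ¬◇q, w0
7. ¬◇(p ∨ q), w0
8. ¬q, w0
9. ¬(p ∨ q), w0
10. ¬p, w0
11. ¬(p ∨ q), w1
12. ¬p, w1
13. ¬q, w1
14. q ∨ (p ∨ q), w2
15. ¬q, w2
16. ¬(p ∨ q), w2
17. ¬p, w2
18. p ∨ q, w2
19. q, w2
Accessibility: w0Rw0, w0Rw1, w0Rw2, w1Rw1, w2Rw2
Branch closes: q and ¬q both at w2.
All branches of the negation close; one closing branch shown above.

Yes, valid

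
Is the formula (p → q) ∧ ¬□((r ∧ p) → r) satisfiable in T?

1. (p → q) ∧ ¬□((r ∧ p) → r), 0
2. p → q, 0   [∧-rule on 1]
3. ¬□((r ∧ p) → r), 0   [∧-rule on 1]
4. q, 0   [→-rule on 2 (branches; this branch)]
5. ¬((r ∧ p) → r), 1   [¬□-rule on 3: fresh world 1, 0R1]
6. r ∧ p, 1   [¬→-rule on 5]
7. ¬r, 1   [¬→-rule on 5]
8. r, 1   [∧-rule on 6]
9. p, 1   [∧-rule on 6]
Accessibility: 0R0, 0R1, 1R1
Branch closes: r and ¬r both at 1.
All branches of the tableau close; one closing branch shown above.

Unsatisfiable (every branch closes)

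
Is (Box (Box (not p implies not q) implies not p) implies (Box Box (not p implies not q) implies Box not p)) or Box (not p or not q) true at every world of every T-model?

Valid in T

Tableau for the negation not ((Box (Box (not p implies not q) implies not p) implies (Box Box (not p implies not q) implies Box not p)) or Box (not p or not q)):
1. not ((Box (Box (not p implies not q) implies not p) implies (Box Box (not p implies not q) implies Box not p)) or Box (not p or not q)), w0
2. not (Box (Box (not p implies not q) implies not p) implies (Box Box (not p implies not q) implies Box not p)), w0
3. not Box (not p or not q), w0
4. Box (Box (not p implies not q) implies not p), w0
5. not (Box Box (not p implies not q) implies Box not p), w0
6. Box Box (not p implies not q), w0
7. not Box not p, w0
8. Box (not p implies not q) implies not p, w0
9. Box (not p implies not q), w0
10. not p implies not q, w0
11. not Box (not p implies not q), w0
12. not q, w0
13. not (not p or not q), w1
14. p, w1
15. q, w1
16. Box (not p implies not q) implies not p, w1
17. Box (not p implies not q), w1
18. not p implies not q, w1
19. not Box (not p implies not q), w1
20. p, w2
21. Box (not p implies not q) implies not p, w2
22. Box (not p implies not q), w2
23. not p implies not q, w2
24. not Box (not p implies not q), w2
25. not q, w2
26. not (not p implies not q), w3
27. not p, w3
28. q, w3
29. Box (not p implies not q) implies not p, w3
30. Box (not p implies not q), w3
31. not p implies not q, w3
32. not q, w3
Accessibility: w0Rw0, w0Rw1, w0Rw2, w0Rw3, w1Rw1, w2Rw2, w3Rw3
Branch closes: q and not q both at w3.
All branches of the negation close; one closing branch shown above.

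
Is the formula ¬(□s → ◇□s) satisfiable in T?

Unsatisfiable

1. ¬(□s → ◇□s), w0
2. □s, w0   [¬→-rule on 1]
3. ¬◇□s, w0   [¬→-rule on 1]
4. s, w0   [□-rule on 2 via w0Rw0]
5. ¬□s, w0   [¬◇-rule on 3 via w0Rw0]
6. ¬s, w1   [¬□-rule on 5: fresh world w1, w0Rw1]
7. s, w1   [□-rule on 2 via w0Rw1]
Accessibility: w0Rw0, w0Rw1, w1Rw1
Branch closes: s and ¬s both at w1.
Every branch closes; the branch above is one of them.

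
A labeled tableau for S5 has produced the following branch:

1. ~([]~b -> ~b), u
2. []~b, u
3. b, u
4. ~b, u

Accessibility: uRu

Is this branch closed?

Both b and ~b appear at u.

Closed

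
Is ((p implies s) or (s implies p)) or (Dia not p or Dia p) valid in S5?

Yes, valid

Tableau for the negation not (((p implies s) or (s implies p)) or (Dia not p or Dia p)):
1. not (((p implies s) or (s implies p)) or (Dia not p or Dia p)), w0
2. not ((p implies s) or (s implies p)), w0
3. not (Dia not p or Dia p), w0
4. not (p implies s), w0
5. not (s implies p), w0
6. not Dia not p, w0
7. not Dia p, w0
8. p, w0
9. not s, w0
10. s, w0
11. not p, w0
Accessibility: w0Rw0
Branch closes: s and not s both at w0.
All branches of the negation close; one closing branch shown above.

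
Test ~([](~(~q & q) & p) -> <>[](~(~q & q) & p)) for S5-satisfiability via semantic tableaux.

No, unsatisfiable

1. ~([](~(~q & q) & p) -> <>[](~(~q & q) & p)), w0
2. [](~(~q & q) & p), w0   [~->-rule on 1]
3. ~<>[](~(~q & q) & p), w0   [~->-rule on 1]
4. ~(~q & q) & p, w0   [[]-rule on 2 via w0Rw0]
5. ~(~q & q), w0   [&-rule on 4]
6. p, w0   [&-rule on 4]
7. ~[](~(~q & q) & p), w0   [~<>-rule on 3 via w0Rw0]
8. ~q, w0   [~&-rule on 5 (branches; this branch)]
9. ~(~(~q & q) & p), w1   [~[]-rule on 7: fresh world w1, w0Rw1]
10. ~(~q & q) & p, w1   [[]-rule on 2 via w0Rw1]
11. ~(~q & q), w1   [&-rule on 10]
12. p, w1   [&-rule on 10]
13. ~[](~(~q & q) & p), w1   [~<>-rule on 3 via w0Rw1]
14. ~q & q, w1   [~&-rule on 9 (branches; this branch)]
15. ~q, w1   [&-rule on 14]
16. q, w1   [&-rule on 14]
Accessibility: w0Rw0, w0Rw1, w1Rw0, w1Rw1
Branch closes: q and ~q both at w1.
Every branch closes; the branch above is one of them.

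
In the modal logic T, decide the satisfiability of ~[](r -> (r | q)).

1. ~[](r -> (r | q)), u
2. ~(r -> (r | q)), v   [~[]-rule on 1: fresh world v, uRv]
3. r, v   [~->-rule on 2]
4. ~(r | q), v   [~->-rule on 2]
5. ~r, v   [~|-rule on 4]
6. ~q, v   [~|-rule on 4]
Accessibility: uRu, uRv, vRv
Branch closes: r and ~r both at v.
Every branch closes; the branch above is one of them.

Unsatisfiable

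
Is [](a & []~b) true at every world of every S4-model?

Tableau for the negation ~[](a & []~b):
1. ~[](a & []~b), 0
2. ~(a & []~b), 1
3. ~[]~b, 1
4. b, 2
Accessibility: 0R0, 0R1, 0R2, 1R1, 1R2, 2R2
The negation has an open branch (countermodel exists).

Invalid (countermodel exists)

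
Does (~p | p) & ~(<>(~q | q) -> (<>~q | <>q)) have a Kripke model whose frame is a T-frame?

1. (~p | p) & ~(<>(~q | q) -> (<>~q | <>q)), u
2. ~p | p, u
3. ~(<>(~q | q) -> (<>~q | <>q)), u
4. <>(~q | q), u
5. ~(<>~q | <>q), u
6. ~<>~q, u
7. ~<>q, u
8. q, u
9. ~q, u
Accessibility: uRu
Branch closes: q and ~q both at u.
All branches of the tableau close; one closing branch shown above.

Unsatisfiable (every branch closes)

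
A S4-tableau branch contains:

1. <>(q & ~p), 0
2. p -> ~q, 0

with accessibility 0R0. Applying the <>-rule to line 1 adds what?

a fresh world 1 with 0R1, and q & ~p at 1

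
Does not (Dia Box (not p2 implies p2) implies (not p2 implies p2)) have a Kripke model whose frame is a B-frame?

Unsatisfiable (every branch closes)

1. not (Dia Box (not p2 implies p2) implies (not p2 implies p2)), w0
2. Dia Box (not p2 implies p2), w0
3. not (not p2 implies p2), w0
4. not p2, w0
5. Box (not p2 implies p2), w1
6. not p2 implies p2, w0
7. not p2 implies p2, w1
8. p2, w0
Accessibility: w0Rw0, w0Rw1, w1Rw0, w1Rw1
Branch closes: p2 and not p2 both at w0.
(One branch shown.) All branches close.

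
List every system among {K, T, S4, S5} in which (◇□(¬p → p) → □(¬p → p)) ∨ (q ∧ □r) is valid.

S4-tableau for the negation ¬((◇□(¬p → p) → □(¬p → p)) ∨ (q ∧ □r)):
1. ¬((◇□(¬p → p) → □(¬p → p)) ∨ (q ∧ □r)), 0
2. ¬(◇□(¬p → p) → □(¬p → p)), 0   [¬∨-rule on 1]
3. ¬(q ∧ □r), 0   [¬∨-rule on 1]
4. ◇□(¬p → p), 0   [¬→-rule on 2]
5. ¬□(¬p → p), 0   [¬→-rule on 2]
6. ¬□r, 0   [¬∧-rule on 3 (branches; this branch)]
7. □(¬p → p), 1   [◇-rule on 4: fresh world 1, 0R1]
8. ¬p → p, 1   [□-rule on 7 via 1R1]
9. p, 1   [→-rule on 8 (branches; this branch)]
10. ¬(¬p → p), 2   [¬□-rule on 5: fresh world 2, 0R2]
11. ¬p, 2   [¬→-rule on 10]
12. ¬r, 3   [¬□-rule on 6: fresh world 3, 0R3]
Accessibility: 0R0, 0R1, 0R2, 0R3, 1R1, 2R2, 3R3
Complete open branch: countermodel on an S4-frame, so not valid in S4, nor in K, T (the same frame is also a K-frame and a T-frame).
S5-tableau for the negation ¬((◇□(¬p → p) → □(¬p → p)) ∨ (q ∧ □r)):
1. ¬((◇□(¬p → p) → □(¬p → p)) ∨ (q ∧ □r)), 0
2. ¬(◇□(¬p → p) → □(¬p → p)), 0   [¬∨-rule on 1]
3. ¬(q ∧ □r), 0   [¬∨-rule on 1]
4. ◇□(¬p → p), 0   [¬→-rule on 2]
5. ¬□(¬p → p), 0   [¬→-rule on 2]
6. ¬□r, 0   [¬∧-rule on 3 (branches; this branch)]
7. □(¬p → p), 1   [◇-rule on 4: fresh world 1, 0R1]
8. ¬p → p, 0   [□-rule on 7 via 1R0]
9. ¬p → p, 1   [□-rule on 7 via 1R1]
10. p, 0   [→-rule on 8 (branches; this branch)]
11. p, 1   [→-rule on 9 (branches; this branch)]
12. ¬(¬p → p), 2   [¬□-rule on 5: fresh world 2, 0R2]
13. ¬p, 2   [¬→-rule on 12]
14. ¬p → p, 2   [□-rule on 7 via 1R2]
15. p, 2   [→-rule on 14 (branches; this branch)]
Accessibility: 0R0, 0R1, 0R2, 1R0, 1R1, 1R2, 2R0, 2R1, 2R2
Branch closes: p and ¬p both at 2.
Every branch closes (one shown): valid in S5.

S5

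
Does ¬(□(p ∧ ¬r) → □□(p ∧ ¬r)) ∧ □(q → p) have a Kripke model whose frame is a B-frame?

Satisfiable

1. ¬(□(p ∧ ¬r) → □□(p ∧ ¬r)) ∧ □(q → p), 0
2. ¬(□(p ∧ ¬r) → □□(p ∧ ¬r)), 0   [∧-rule on 1]
3. □(q → p), 0   [∧-rule on 1]
4. □(p ∧ ¬r), 0   [¬→-rule on 2]
5. ¬□□(p ∧ ¬r), 0   [¬→-rule on 2]
6. q → p, 0   [□-rule on 3 via 0R0]
7. p ∧ ¬r, 0   [□-rule on 4 via 0R0]
8. p, 0   [∧-rule on 7]
9. ¬r, 0   [∧-rule on 7]
10. ¬□(p ∧ ¬r), 1   [¬□-rule on 5: fresh world 1, 0R1]
11. q → p, 1   [□-rule on 3 via 0R1]
12. p ∧ ¬r, 1   [□-rule on 4 via 0R1]
13. p, 1   [∧-rule on 12]
14. ¬r, 1   [∧-rule on 12]
15. ¬(p ∧ ¬r), 2   [¬□-rule on 10: fresh world 2, 1R2]
16. r, 2   [¬∧-rule on 15 (branches; this branch)]
Accessibility: 0R0, 0R1, 1R0, 1R1, 1R2, 2R1, 2R2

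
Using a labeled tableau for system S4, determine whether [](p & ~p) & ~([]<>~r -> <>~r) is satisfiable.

No, unsatisfiable

1. [](p & ~p) & ~([]<>~r -> <>~r), 0
2. [](p & ~p), 0
3. ~([]<>~r -> <>~r), 0
4. []<>~r, 0
5. ~<>~r, 0
6. p & ~p, 0
7. p, 0
8. ~p, 0
Accessibility: 0R0
Branch closes: p and ~p both at 0.
Every branch closes; the branch above is one of them.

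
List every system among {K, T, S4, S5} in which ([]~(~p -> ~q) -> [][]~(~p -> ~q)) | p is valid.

S4-tableau for the negation ~(([]~(~p -> ~q) -> [][]~(~p -> ~q)) | p):
1. ~(([]~(~p -> ~q) -> [][]~(~p -> ~q)) | p), u
2. ~([]~(~p -> ~q) -> [][]~(~p -> ~q)), u
3. ~p, u
4. []~(~p -> ~q), u
5. ~[][]~(~p -> ~q), u
6. ~(~p -> ~q), u
7. q, u
8. ~[]~(~p -> ~q), v
9. ~(~p -> ~q), v
10. ~p, v
11. q, v
12. ~p -> ~q, w
13. ~(~p -> ~q), w
14. ~p, w
15. q, w
16. ~q, w
Accessibility: uRu, uRv, uRw, vRv, vRw, wRw
Branch closes: q and ~q both at w.
Every branch closes (one shown): valid in S4, hence also in S5 (every theorem of S4 is a theorem of S5).
T-tableau for the negation ~(([]~(~p -> ~q) -> [][]~(~p -> ~q)) | p):
1. ~(([]~(~p -> ~q) -> [][]~(~p -> ~q)) | p), u
2. ~([]~(~p -> ~q) -> [][]~(~p -> ~q)), u
3. ~p, u
4. []~(~p -> ~q), u
5. ~[][]~(~p -> ~q), u
6. ~(~p -> ~q), u
7. q, u
8. ~[]~(~p -> ~q), v
9. ~(~p -> ~q), v
10. ~p, v
11. q, v
12. ~p -> ~q, w
13. ~q, w
Accessibility: uRu, uRv, vRv, vRw, wRw
Complete open branch: countermodel on a T-frame, so not valid in T, nor in K (the same frame is also a K-frame).

S4, S5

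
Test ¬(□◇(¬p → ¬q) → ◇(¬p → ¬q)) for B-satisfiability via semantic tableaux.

Unsatisfiable

1. ¬(□◇(¬p → ¬q) → ◇(¬p → ¬q)), 0
2. □◇(¬p → ¬q), 0
3. ¬◇(¬p → ¬q), 0
4. ◇(¬p → ¬q), 0
5. ¬(¬p → ¬q), 0
6. ¬p, 0
7. q, 0
8. ¬p → ¬q, 1
9. ◇(¬p → ¬q), 1
10. ¬(¬p → ¬q), 1
11. ¬p, 1
12. q, 1
13. ¬q, 1
Accessibility: 0R0, 0R1, 1R0, 1R1
Branch closes: q and ¬q both at 1.
Every branch closes; the branch above is one of them.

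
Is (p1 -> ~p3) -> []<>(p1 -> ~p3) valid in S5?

Tableau for the negation ~((p1 -> ~p3) -> []<>(p1 -> ~p3)):
1. ~((p1 -> ~p3) -> []<>(p1 -> ~p3)), 0
2. p1 -> ~p3, 0   [~->-rule on 1]
3. ~[]<>(p1 -> ~p3), 0   [~->-rule on 1]
4. ~p3, 0   [->-rule on 2 (branches; this branch)]
5. ~<>(p1 -> ~p3), 1   [~[]-rule on 3: fresh world 1, 0R1]
6. ~(p1 -> ~p3), 0   [~<>-rule on 5 via 1R0]
7. p1, 0   [~->-rule on 6]
8. p3, 0   [~->-rule on 6]
Accessibility: 0R0, 0R1, 1R0, 1R1
Branch closes: p3 and ~p3 both at 0.
All branches of the negation close; one closing branch shown above.

Yes, valid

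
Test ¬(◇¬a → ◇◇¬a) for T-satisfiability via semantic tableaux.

No, unsatisfiable

1. ¬(◇¬a → ◇◇¬a), w0
2. ◇¬a, w0
3. ¬◇◇¬a, w0
4. ¬◇¬a, w0
5. a, w0
6. ¬a, w1
7. ¬◇¬a, w1
8. a, w1
Accessibility: w0Rw0, w0Rw1, w1Rw1
Branch closes: a and ¬a both at w1.
(One branch shown.) All branches close.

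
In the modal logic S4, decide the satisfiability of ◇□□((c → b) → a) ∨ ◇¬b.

1. ◇□□((c → b) → a) ∨ ◇¬b, 0
2. ◇¬b, 0   [∨-rule on 1 (branches; this branch)]
3. ¬b, 1   [◇-rule on 2: fresh world 1, 0R1]
Accessibility: 0R0, 0R1, 1R1

Satisfiable (open branch found)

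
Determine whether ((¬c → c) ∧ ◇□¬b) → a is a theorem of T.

Invalid (countermodel exists)

Tableau for the negation ¬(((¬c → c) ∧ ◇□¬b) → a):
1. ¬(((¬c → c) ∧ ◇□¬b) → a), w0
2. (¬c → c) ∧ ◇□¬b, w0   [¬→-rule on 1]
3. ¬a, w0   [¬→-rule on 1]
4. ¬c → c, w0   [∧-rule on 2]
5. ◇□¬b, w0   [∧-rule on 2]
6. c, w0   [→-rule on 4 (branches; this branch)]
7. □¬b, w1   [◇-rule on 5: fresh world w1, w0Rw1]
8. ¬b, w1   [□-rule on 7 via w1Rw1]
Accessibility: w0Rw0, w0Rw1, w1Rw1
The negation has an open branch (countermodel exists).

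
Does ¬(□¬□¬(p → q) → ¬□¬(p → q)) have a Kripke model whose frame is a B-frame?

1. ¬(□¬□¬(p → q) → ¬□¬(p → q)), 0
2. □¬□¬(p → q), 0   [¬→-rule on 1]
3. □¬(p → q), 0   [¬→-rule on 1]
4. ¬□¬(p → q), 0   [□-rule on 2 via 0R0]
5. ¬(p → q), 0   [□-rule on 3 via 0R0]
6. p, 0   [¬→-rule on 5]
7. ¬q, 0   [¬→-rule on 5]
8. p → q, 1   [¬□-rule on 4: fresh world 1, 0R1]
9. ¬□¬(p → q), 1   [□-rule on 2 via 0R1]
10. ¬(p → q), 1   [□-rule on 3 via 0R1]
11. p, 1   [¬→-rule on 10]
12. ¬q, 1   [¬→-rule on 10]
13. q, 1   [→-rule on 8 (branches; this branch)]
Accessibility: 0R0, 0R1, 1R0, 1R1
Branch closes: q and ¬q both at 1.
All branches of the tableau close; one closing branch shown above.

Unsatisfiable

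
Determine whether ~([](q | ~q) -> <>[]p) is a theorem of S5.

No, not valid

Tableau for the negation [](q | ~q) -> <>[]p:
1. [](q | ~q) -> <>[]p, 0
2. <>[]p, 0
3. []p, 1
4. p, 0
5. p, 1
Accessibility: 0R0, 0R1, 1R0, 1R1
The negation has an open branch (countermodel exists).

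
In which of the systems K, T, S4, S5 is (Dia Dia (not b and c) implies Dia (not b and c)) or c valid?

S4, S5

T-tableau for the negation not ((Dia Dia (not b and c) implies Dia (not b and c)) or c):
1. not ((Dia Dia (not b and c) implies Dia (not b and c)) or c), w0
2. not (Dia Dia (not b and c) implies Dia (not b and c)), w0
3. not c, w0
4. Dia Dia (not b and c), w0
5. not Dia (not b and c), w0
6. not (not b and c), w0
7. Dia (not b and c), w1
8. not (not b and c), w1
9. not c, w1
10. not b and c, w2
11. not b, w2
12. c, w2
Accessibility: w0Rw0, w0Rw1, w1Rw1, w1Rw2, w2Rw2
Complete open branch: countermodel on a T-frame, so not valid in T, nor in K (the same frame is also a K-frame).
S4-tableau for the negation not ((Dia Dia (not b and c) implies Dia (not b and c)) or c):
1. not ((Dia Dia (not b and c) implies Dia (not b and c)) or c), w0
2. not (Dia Dia (not b and c) implies Dia (not b and c)), w0
3. not c, w0
4. Dia Dia (not b and c), w0
5. not Dia (not b and c), w0
6. not (not b and c), w0
7. Dia (not b and c), w1
8. not (not b and c), w1
9. not c, w1
10. not b and c, w2
11. not b, w2
12. c, w2
13. not (not b and c), w2
14. not c, w2
Accessibility: w0Rw0, w0Rw1, w0Rw2, w1Rw1, w1Rw2, w2Rw2
Branch closes: c and not c both at w2.
Every branch closes (one shown): valid in S4, hence also in S5 (every theorem of S4 is a theorem of S5).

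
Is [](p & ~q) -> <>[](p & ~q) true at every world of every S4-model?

Tableau for the negation ~([](p & ~q) -> <>[](p & ~q)):
1. ~([](p & ~q) -> <>[](p & ~q)), 0
2. [](p & ~q), 0
3. ~<>[](p & ~q), 0
4. p & ~q, 0
5. p, 0
6. ~q, 0
7. ~[](p & ~q), 0
8. ~(p & ~q), 1
9. p & ~q, 1
10. p, 1
11. ~q, 1
12. ~[](p & ~q), 1
13. q, 1
Accessibility: 0R0, 0R1, 1R1
Branch closes: q and ~q both at 1.
All branches of the negation close; one closing branch shown above.

Valid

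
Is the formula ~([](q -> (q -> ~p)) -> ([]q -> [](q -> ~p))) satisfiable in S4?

Unsatisfiable

1. ~([](q -> (q -> ~p)) -> ([]q -> [](q -> ~p))), w0
2. [](q -> (q -> ~p)), w0
3. ~([]q -> [](q -> ~p)), w0
4. []q, w0
5. ~[](q -> ~p), w0
6. q -> (q -> ~p), w0
7. q, w0
8. q -> ~p, w0
9. ~p, w0
10. ~(q -> ~p), w1
11. q, w1
12. p, w1
13. q -> (q -> ~p), w1
14. q -> ~p, w1
15. ~p, w1
Accessibility: w0Rw0, w0Rw1, w1Rw1
Branch closes: p and ~p both at w1.
(One branch shown.) All branches close.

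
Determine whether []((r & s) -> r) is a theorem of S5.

Valid

Tableau for the negation ~[]((r & s) -> r):
1. ~[]((r & s) -> r), u
2. ~((r & s) -> r), v
3. r & s, v
4. ~r, v
5. r, v
6. s, v
Accessibility: uRu, uRv, vRu, vRv
Branch closes: r and ~r both at v.
Every branch of the negation's tableau closes; the branch above is one of them.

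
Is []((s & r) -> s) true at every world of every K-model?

Yes, valid

Tableau for the negation ~[]((s & r) -> s):
1. ~[]((s & r) -> s), 0
2. ~((s & r) -> s), 1   [~[]-rule on 1: fresh world 1, 0R1]
3. s & r, 1   [~->-rule on 2]
4. ~s, 1   [~->-rule on 2]
5. s, 1   [&-rule on 3]
6. r, 1   [&-rule on 3]
Accessibility: 0R1
Branch closes: s and ~s both at 1.
Every branch of the negation's tableau closes; the branch above is one of them.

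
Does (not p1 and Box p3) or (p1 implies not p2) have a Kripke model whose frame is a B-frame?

1. (not p1 and Box p3) or (p1 implies not p2), u
2. p1 implies not p2, u
3. not p2, u
Accessibility: uRu

Satisfiable (open branch found)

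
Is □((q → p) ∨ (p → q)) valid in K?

Yes, valid

Tableau for the negation ¬□((q → p) ∨ (p → q)):
1. ¬□((q → p) ∨ (p → q)), u
2. ¬((q → p) ∨ (p → q)), v
3. ¬(q → p), v
4. ¬(p → q), v
5. q, v
6. ¬p, v
7. p, v
8. ¬q, v
Accessibility: uRv
Branch closes: p and ¬p both at v.
Every branch of the negation's tableau closes; the branch above is one of them.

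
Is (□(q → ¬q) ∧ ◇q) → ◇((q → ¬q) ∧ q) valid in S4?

Tableau for the negation ¬((□(q → ¬q) ∧ ◇q) → ◇((q → ¬q) ∧ q)):
1. ¬((□(q → ¬q) ∧ ◇q) → ◇((q → ¬q) ∧ q)), u
2. □(q → ¬q) ∧ ◇q, u   [¬→-rule on 1]
3. ¬◇((q → ¬q) ∧ q), u   [¬→-rule on 1]
4. □(q → ¬q), u   [∧-rule on 2]
5. ◇q, u   [∧-rule on 2]
6. ¬((q → ¬q) ∧ q), u   [¬◇-rule on 3 via uRu]
7. q → ¬q, u   [□-rule on 4 via uRu]
8. ¬q, u   [¬∧-rule on 6 (branches; this branch)]
9. q, v   [◇-rule on 5: fresh world v, uRv]
10. ¬((q → ¬q) ∧ q), v   [¬◇-rule on 3 via uRv]
11. q → ¬q, v   [□-rule on 4 via uRv]
12. ¬(q → ¬q), v   [¬∧-rule on 10 (branches; this branch)]
13. ¬q, v   [→-rule on 11 (branches; this branch)]
Accessibility: uRu, uRv, vRv
Branch closes: q and ¬q both at v.
Every branch of the negation's tableau closes; the branch above is one of them.

Valid in S4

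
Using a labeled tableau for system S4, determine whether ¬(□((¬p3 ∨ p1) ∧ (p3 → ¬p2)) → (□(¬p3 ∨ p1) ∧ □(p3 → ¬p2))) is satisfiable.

Unsatisfiable

1. ¬(□((¬p3 ∨ p1) ∧ (p3 → ¬p2)) → (□(¬p3 ∨ p1) ∧ □(p3 → ¬p2))), 0
2. □((¬p3 ∨ p1) ∧ (p3 → ¬p2)), 0
3. ¬(□(¬p3 ∨ p1) ∧ □(p3 → ¬p2)), 0
4. (¬p3 ∨ p1) ∧ (p3 → ¬p2), 0
5. ¬p3 ∨ p1, 0
6. p3 → ¬p2, 0
7. ¬□(p3 → ¬p2), 0
8. p1, 0
9. ¬p2, 0
10. ¬(p3 → ¬p2), 1
11. p3, 1
12. p2, 1
13. (¬p3 ∨ p1) ∧ (p3 → ¬p2), 1
14. ¬p3 ∨ p1, 1
15. p3 → ¬p2, 1
16. p1, 1
17. ¬p2, 1
Accessibility: 0R0, 0R1, 1R1
Branch closes: p2 and ¬p2 both at 1.
Every branch closes; the branch above is one of them.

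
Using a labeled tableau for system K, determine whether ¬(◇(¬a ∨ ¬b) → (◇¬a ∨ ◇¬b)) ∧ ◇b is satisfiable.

1. ¬(◇(¬a ∨ ¬b) → (◇¬a ∨ ◇¬b)) ∧ ◇b, w0
2. ¬(◇(¬a ∨ ¬b) → (◇¬a ∨ ◇¬b)), w0
3. ◇b, w0
4. ◇(¬a ∨ ¬b), w0
5. ¬(◇¬a ∨ ◇¬b), w0
6. ¬◇¬a, w0
7. ¬◇¬b, w0
8. b, w1
9. a, w1
10. ¬a ∨ ¬b, w2
11. a, w2
12. b, w2
13. ¬b, w2
Accessibility: w0Rw1, w0Rw2
Branch closes: b and ¬b both at w2.
(One branch shown.) All branches close.

Unsatisfiable (every branch closes)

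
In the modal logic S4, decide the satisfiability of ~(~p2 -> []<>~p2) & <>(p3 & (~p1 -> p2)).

Satisfiable (open branch found)

1. ~(~p2 -> []<>~p2) & <>(p3 & (~p1 -> p2)), w0
2. ~(~p2 -> []<>~p2), w0
3. <>(p3 & (~p1 -> p2)), w0
4. ~p2, w0
5. ~[]<>~p2, w0
6. p3 & (~p1 -> p2), w1
7. p3, w1
8. ~p1 -> p2, w1
9. p2, w1
10. ~<>~p2, w2
11. p2, w2
Accessibility: w0Rw0, w0Rw1, w0Rw2, w1Rw1, w2Rw2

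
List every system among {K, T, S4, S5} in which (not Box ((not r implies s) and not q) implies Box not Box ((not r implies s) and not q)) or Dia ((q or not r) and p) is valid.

S5

S5-tableau for the negation not ((not Box ((not r implies s) and not q) implies Box not Box ((not r implies s) and not q)) or Dia ((q or not r) and p)):
1. not ((not Box ((not r implies s) and not q) implies Box not Box ((not r implies s) and not q)) or Dia ((q or not r) and p)), 0
2. not (not Box ((not r implies s) and not q) implies Box not Box ((not r implies s) and not q)), 0
3. not Dia ((q or not r) and p), 0
4. not Box ((not r implies s) and not q), 0
5. not Box not Box ((not r implies s) and not q), 0
6. not ((q or not r) and p), 0
7. not (q or not r), 0
8. not q, 0
9. r, 0
10. not ((not r implies s) and not q), 1
11. not ((q or not r) and p), 1
12. not (not r implies s), 1
13. not r, 1
14. not s, 1
15. not p, 1
16. Box ((not r implies s) and not q), 2
17. not ((q or not r) and p), 2
18. (not r implies s) and not q, 0
19. not r implies s, 0
20. (not r implies s) and not q, 1
21. not r implies s, 1
22. not q, 1
23. (not r implies s) and not q, 2
24. not r implies s, 2
25. not q, 2
26. not (q or not r), 2
27. r, 2
28. s, 0
29. s, 1
Accessibility: 0R0, 0R1, 0R2, 1R0, 1R1, 1R2, 2R0, 2R1, 2R2
Branch closes: s and not s both at 1.
Every branch closes (one shown): valid in S5.
S4-tableau for the negation not ((not Box ((not r implies s) and not q) implies Box not Box ((not r implies s) and not q)) or Dia ((q or not r) and p)):
1. not ((not Box ((not r implies s) and not q) implies Box not Box ((not r implies s) and not q)) or Dia ((q or not r) and p)), 0
2. not (not Box ((not r implies s) and not q) implies Box not Box ((not r implies s) and not q)), 0
3. not Dia ((q or not r) and p), 0
4. not Box ((not r implies s) and not q), 0
5. not Box not Box ((not r implies s) and not q), 0
6. not ((q or not r) and p), 0
7. not p, 0
8. not ((not r implies s) and not q), 1
9. not ((q or not r) and p), 1
10. q, 1
11. not p, 1
12. Box ((not r implies s) and not q), 2
13. not ((q or not r) and p), 2
14. (not r implies s) and not q, 2
15. not r implies s, 2
16. not q, 2
17. not p, 2
18. s, 2
Accessibility: 0R0, 0R1, 0R2, 1R1, 2R2
Complete open branch: countermodel on an S4-frame, so not valid in S4, nor in K, T (the same frame is also a K-frame and a T-frame).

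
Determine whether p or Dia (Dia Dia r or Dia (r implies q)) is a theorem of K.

Invalid (countermodel exists)

Tableau for the negation not (p or Dia (Dia Dia r or Dia (r implies q))):
1. not (p or Dia (Dia Dia r or Dia (r implies q))), w0
2. not p, w0
3. not Dia (Dia Dia r or Dia (r implies q)), w0
The negation has an open branch (countermodel exists).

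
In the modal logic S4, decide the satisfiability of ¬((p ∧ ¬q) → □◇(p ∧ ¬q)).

Yes, satisfiable

1. ¬((p ∧ ¬q) → □◇(p ∧ ¬q)), w0
2. p ∧ ¬q, w0
3. ¬□◇(p ∧ ¬q), w0
4. p, w0
5. ¬q, w0
6. ¬◇(p ∧ ¬q), w1
7. ¬(p ∧ ¬q), w1
8. q, w1
Accessibility: w0Rw0, w0Rw1, w1Rw1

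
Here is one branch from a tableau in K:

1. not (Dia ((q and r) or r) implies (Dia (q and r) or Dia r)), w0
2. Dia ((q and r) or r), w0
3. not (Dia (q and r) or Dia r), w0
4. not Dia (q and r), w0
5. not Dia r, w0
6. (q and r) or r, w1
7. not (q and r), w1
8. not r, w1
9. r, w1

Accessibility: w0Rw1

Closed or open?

Both r and not r appear at w1.

Yes, closed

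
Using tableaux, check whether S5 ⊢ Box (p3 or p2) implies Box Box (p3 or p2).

Tableau for the negation not (Box (p3 or p2) implies Box Box (p3 or p2)):
1. not (Box (p3 or p2) implies Box Box (p3 or p2)), 0
2. Box (p3 or p2), 0
3. not Box Box (p3 or p2), 0
4. p3 or p2, 0
5. p2, 0
6. not Box (p3 or p2), 1
7. p3 or p2, 1
8. p2, 1
9. not (p3 or p2), 2
10. not p3, 2
11. not p2, 2
12. p3 or p2, 2
13. p2, 2
Accessibility: 0R0, 0R1, 0R2, 1R0, 1R1, 1R2, 2R0, 2R1, 2R2
Branch closes: p2 and not p2 both at 2.
All branches of the negation close; one closing branch shown above.

Yes, valid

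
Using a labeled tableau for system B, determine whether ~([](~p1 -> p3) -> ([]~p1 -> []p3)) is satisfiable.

Unsatisfiable

1. ~([](~p1 -> p3) -> ([]~p1 -> []p3)), 0
2. [](~p1 -> p3), 0
3. ~([]~p1 -> []p3), 0
4. []~p1, 0
5. ~[]p3, 0
6. ~p1 -> p3, 0
7. ~p1, 0
8. p3, 0
9. ~p3, 1
10. ~p1 -> p3, 1
11. ~p1, 1
12. p3, 1
Accessibility: 0R0, 0R1, 1R0, 1R1
Branch closes: p3 and ~p3 both at 1.
(One branch shown.) All branches close.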